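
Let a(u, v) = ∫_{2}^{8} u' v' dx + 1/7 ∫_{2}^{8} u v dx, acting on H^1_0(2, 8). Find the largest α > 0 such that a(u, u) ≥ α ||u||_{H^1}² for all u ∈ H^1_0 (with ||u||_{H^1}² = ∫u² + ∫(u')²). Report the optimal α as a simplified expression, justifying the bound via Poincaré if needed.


α = (36/7 + π^2)/(π^2 + 36)

Coercivity of a(·,·) on H^1_0(2, 8) means a(u, u) ≥ α ||u||_{H^1}² for every u ∈ H^1_0.
The interval has length L = 6, and Poincaré/coercivity depend only on L. Here a(u, u) = ∫(u')² + (1/7)·∫u².
Here 0 < c = 1/7 < 1. The condition a(u,u) ≥ α||u||_{H^1}² reads (1−α)∫(u')² ≥ (α−c)∫u². Any admissible α is ≤ 1 (rapidly oscillating u have ∫u²/∫(u')² → 0), and α = 1 would force 0 ≥ (1−c)∫u², impossible since c < 1; so 1−α > 0. By the sharp Poincaré inequality on H^1_0 of an interval of length L, ∫(u')² ≥ (π/L)²∫u² with equality for the first sine mode sin(π(x−x₀)/L) (x₀ the left endpoint), so the inequality holds for all u iff (1−α)(π/L)² ≥ α − c, i.e. α ≤ ((π/L)² + c)/((π/L)² + 1) = (1 + c(L/π)²)/(1 + (L/π)²). With (π/L)² = π^2/36 and c = 1/7, the largest admissible constant is α = ((π/L)² + c)/((π/L)² + 1).
Simplifying, α = (36/7 + π^2)/(π^2 + 36).


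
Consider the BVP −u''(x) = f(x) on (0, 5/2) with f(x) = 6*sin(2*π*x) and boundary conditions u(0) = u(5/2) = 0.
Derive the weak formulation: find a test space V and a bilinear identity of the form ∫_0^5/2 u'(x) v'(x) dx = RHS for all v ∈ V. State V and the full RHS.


V = H^1_0(0, 5/2) (so v(0) = v(5/2) = 0); weak form: ∫_0^5/2 u'v' dx = ∫_0^5/2 (6*sin(2*π*x)) v dx for all v ∈ V.

Multiply both sides by a test function v and integrate from 0 to 5/2:
  ∫_0^5/2 −u''(x) v(x) dx = ∫_0^5/2 f(x) v(x) dx.
Integrate the LHS by parts once:
  ∫_0^5/2 −u'' v dx = −[u'(x) v(x)]_0^5/2 + ∫_0^5/2 u'(x) v'(x) dx.
Thus ∫_0^5/2 u'(x) v'(x) dx = ∫_0^5/2 f(x) v(x) dx + [u'(x) v(x)]_0^5/2.
Choose V so that boundary terms are either known or forced to vanish.
u is Dirichlet: u(0) = u(5/2) = 0. Let V = H^1_0(0, 5/2); then v(0) = v(5/2) = 0, and [u' v]_0^5/2 = 0.
Weak formulation: find u (satisfying any essential BC) such that ∫_0^5/2 u'(x) v'(x) dx = ∫_0^5/2 f v dx for all v ∈ V.
Substituting f(x) = 6*sin(2*π*x), the right-hand side is ∫_0^5/2 (6*sin(2*π*x)) v dx.


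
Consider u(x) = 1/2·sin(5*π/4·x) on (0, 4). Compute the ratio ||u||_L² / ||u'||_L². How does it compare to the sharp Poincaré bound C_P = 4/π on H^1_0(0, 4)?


||u||_L² / ||u'||_L² = 4/(5*π) < C_P = 4/π.

u(x) = 1/2·sin(5*π/4·x), so u'(x) = 5*π*cos(5*π*x/4)/8.
Writing u(x) = A·sin(kπx/L) with A = 1/2 and k = 5, use ∫_0^L sin²(kπx/L) dx = L/2 and ∫_0^L cos²(kπx/L) dx = L/2.
u² = 1/4·sin²(5*π/4·x) and (u')² = 25*π^2/64·cos²(5*π/4·x), and each of sin², cos² integrates to L/2 = 2 over (0, 4).
∫_0^4 u² dx = 1/2, so ||u||_L² = sqrt(2)/2.
∫_0^4 (u')² dx = 25*π^2/32, so ||u'||_L² = 5*sqrt(2)*π/8.
Ratio ||u||_L² / ||u'||_L² = 4/(5*π).
Sharp Poincaré constant on H^1_0(0, 4) is C_P = L/π = 4/π, achieved by sin(π/4·x).
This is the k = 5 harmonic; the ratio L/(kπ) is strictly less than C_P = L/π, consistent with the sharp inequality ||u||_L² ≤ C_P ||u'||_L².


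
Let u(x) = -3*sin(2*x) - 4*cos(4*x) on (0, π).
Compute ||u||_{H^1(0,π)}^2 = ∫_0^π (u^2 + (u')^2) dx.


||u||_{H^1(0,π)}^2 = 317*π/2

u'(x) = 16*sin(4*x) - 6*cos(2*x).
Expand u² and (u')² and integrate term by term on (0, π), using: for integers n ≥ 1, ∫_0^π sin²(nx) dx = ∫_0^π cos²(nx) dx = π/2; for n ≠ n', ∫_0^π sin(nx)sin(n'x) dx = ∫_0^π cos(nx)cos(n'x) dx = 0; and by product-to-sum, ∫_0^π sin(nx)cos(n'x) dx = ½∫_0^π [sin((n+n')x) + sin((n−n')x)] dx, which is 0 when n+n' is even and 2n/(n²−n'²) when n+n' is odd (it need not vanish on (0, π)).
  u² squared terms: (-4)²·∫cos(4x)² dx = 16·π/2 = 8*π;  (-3)²·∫sin(2x)² dx = 9·π/2 = 9*π/2.
  u² cross terms: 2·(-4)·(-3)·∫cos(4x)·sin(2x) dx = 24·(0) = 0.
  So ∫_0^π u² dx = 8*π + 9*π/2 + 0 = 25*π/2.
  (u')² squared terms: (-6)²·∫cos(2x)² dx = 36·π/2 = 18*π;  (16)²·∫sin(4x)² dx = 256·π/2 = 128*π.
  (u')² cross terms: 2·(-6)·(16)·∫cos(2x)·sin(4x) dx = -192·(0) = 0.
  So ∫_0^π (u')² dx = 18*π + 128*π + 0 = 146*π.
||u||_{H^1}^2 = (25*π/2) + (146*π) = 317*π/2.


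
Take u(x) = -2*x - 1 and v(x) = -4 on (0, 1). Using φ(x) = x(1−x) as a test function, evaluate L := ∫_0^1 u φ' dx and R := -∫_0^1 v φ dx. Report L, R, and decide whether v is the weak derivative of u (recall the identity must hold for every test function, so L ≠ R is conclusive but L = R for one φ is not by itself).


LHS = 1/3, RHS = 2/3. No, v is not the weak derivative of u.

u(x) = -2*x - 1, classical derivative u'(x) = -2.
φ(x) = x(1−x), so φ'(x) = 1 - 2*x.
Note φ(0) = φ(1) = 0, so the boundary term u·φ vanishes.
LHS = ∫_0^1 u(x) φ'(x) dx = ∫_0^1 (4*x^2 - 1) dx. Term by term:
  ∫_0^1 4*x^2 dx = 4/3;  ∫_0^1 -1 dx = -1.
Sum: 4/3 − 1 = 1/3.
So LHS = 1/3.
∫_0^1 v(x) φ(x) dx = ∫_0^1 (4*x^2 - 4*x) dx. Term by term:
  ∫_0^1 4*x^2 dx = 4/3;  ∫_0^1 -4*x dx = -2.
Sum: 4/3 − 2 = -2/3.
So RHS = -∫_0^1 v(x) φ(x) dx = 2/3.
LHS − RHS = -1/3 ≠ 0, so the identity fails.
(For a valid weak derivative the identity must hold for EVERY test function, in particular this one. The failure shows v is NOT the weak derivative of u.)
Correct weak derivative would be u'(x) = -2.


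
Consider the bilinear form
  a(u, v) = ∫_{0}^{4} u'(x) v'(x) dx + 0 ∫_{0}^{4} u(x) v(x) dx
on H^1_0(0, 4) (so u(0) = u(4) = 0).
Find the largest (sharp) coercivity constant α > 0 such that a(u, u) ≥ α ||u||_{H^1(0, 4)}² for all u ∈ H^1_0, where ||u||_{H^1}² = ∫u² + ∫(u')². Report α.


α = π^2/(π^2 + 16)

Coercivity of a(·,·) on H^1_0(0, 4) means a(u, u) ≥ α ||u||_{H^1}² for every u ∈ H^1_0.
The interval has length L = 4, and Poincaré/coercivity depend only on L. Here a(u, u) = ∫(u')² + (0)·∫u².
Here c = 0, so a(u,u) = ∫(u')² alone. The condition a(u,u) ≥ α||u||_{H^1}² reads (1−α)∫(u')² ≥ (α−c)∫u². Any admissible α is ≤ 1 (rapidly oscillating u have ∫u²/∫(u')² → 0), and α = 1 would force 0 ≥ (1−c)∫u², impossible since c < 1; so 1−α > 0. By the sharp Poincaré inequality on H^1_0 of an interval of length L, ∫(u')² ≥ (π/L)²∫u² with equality for the first sine mode sin(π(x−x₀)/L) (x₀ the left endpoint), so the inequality holds for all u iff (1−α)(π/L)² ≥ α − c, i.e. α ≤ ((π/L)² + c)/((π/L)² + 1) = (1 + c(L/π)²)/(1 + (L/π)²). (Direct route, valid since c ≤ 0: Poincaré gives c∫u² ≥ c(L/π)²∫(u')², so a(u,u) ≥ (1 + c(L/π)²)∫(u')², while ||u||_{H^1}² ≤ (1 + (L/π)²)∫(u')²; dividing yields the same α.) With (π/L)² = π^2/16 and c = 0, the largest admissible constant is α = ((π/L)² + c)/((π/L)² + 1).
Simplifying, α = π^2/(π^2 + 16).


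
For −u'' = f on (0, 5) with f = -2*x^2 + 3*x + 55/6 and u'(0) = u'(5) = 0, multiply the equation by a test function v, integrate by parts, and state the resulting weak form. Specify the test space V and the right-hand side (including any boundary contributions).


V = H^1(0, 5) (no boundary constraint on v; u is determined up to an additive constant); weak form: ∫_0^5 u'v' dx = ∫_0^5 (-2*x^2 + 3*x + 55/6) v dx for all v ∈ V.

Multiply both sides by a test function v and integrate from 0 to 5:
  ∫_0^5 −u''(x) v(x) dx = ∫_0^5 f(x) v(x) dx.
Integrate the LHS by parts once:
  ∫_0^5 −u'' v dx = −[u'(x) v(x)]_0^5 + ∫_0^5 u'(x) v'(x) dx.
Thus ∫_0^5 u'(x) v'(x) dx = ∫_0^5 f(x) v(x) dx + [u'(x) v(x)]_0^5.
Choose V so that boundary terms are either known or forced to vanish.
u has homogeneous Neumann: u'(0) = u'(5) = 0. So [u' v]_0^5 = 0·v(5) − 0·v(0) = 0 for any v; take V = H^1(0, 5).
Weak formulation: find u (satisfying any essential BC) such that ∫_0^5 u'(x) v'(x) dx = ∫_0^5 f v dx for all v ∈ V (homogeneous Neumann, so boundary terms vanish).
Substituting f(x) = -2*x^2 + 3*x + 55/6, the right-hand side is ∫_0^5 (-2*x^2 + 3*x + 55/6) v dx.
Compatibility check (pure Neumann): taking v ≡ 1 ∈ V gives 0 = ∫_0^5 f dx + (0) − (0), i.e. ∫_0^5 f dx must equal u'(0) − u'(5) = 0. Indeed ∫_0^5 (-2*x^2 + 3*x + 55/6) dx = 0, so the data are compatible. The solution is then unique only up to an additive constant (fix it e.g. by requiring ∫_0^5 u dx = 0).


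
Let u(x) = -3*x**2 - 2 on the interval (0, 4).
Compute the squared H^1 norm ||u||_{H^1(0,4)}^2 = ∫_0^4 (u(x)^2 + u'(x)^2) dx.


||u||_{H^1}^2 = 14416/5

The H^1 norm (squared) on an interval (0, L) is
  ||u||_{H^1}^2 = ∫_0^L u(x)^2 dx + ∫_0^L u'(x)^2 dx.
Compute u'(x) = -6*x.
Then u(x)^2 = 9*x**4 + 12*x**2 + 4 and u'(x)^2 = 36*x**2.
Integrate each monomial from 0 to 4 using ∫_0^4 c·x^n dx = c·4^(n+1)/(n+1):
  ∫_0^4 u(x)^2 dx = ∫_0^4 (9*x^4 + 12*x^2 + 4) dx. Term by term:
    ∫_0^4 9*x^4 dx = 9216/5;  ∫_0^4 12*x^2 dx = 256;  ∫_0^4 4 dx = 16.
  Sum: 9216/5 + 256 + 16 = 10576/5.
  ∫_0^4 u'(x)^2 dx = ∫_0^4 (36*x^2) dx. Term by term:
    ∫_0^4 36*x^2 dx = 768.
Adding: ||u||_{H^1}^2 = 10576/5 + 768 = 14416/5.


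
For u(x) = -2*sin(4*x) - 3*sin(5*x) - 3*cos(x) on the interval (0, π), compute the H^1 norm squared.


||u||_{H^1(0,π)}^2 = 64/5 + 160*π

u'(x) = 3*sin(x) - 8*cos(4*x) - 15*cos(5*x).
Expand u² and (u')² and integrate term by term on (0, π), using: for integers n ≥ 1, ∫_0^π sin²(nx) dx = ∫_0^π cos²(nx) dx = π/2; for n ≠ n', ∫_0^π sin(nx)sin(n'x) dx = ∫_0^π cos(nx)cos(n'x) dx = 0; and by product-to-sum, ∫_0^π sin(nx)cos(n'x) dx = ½∫_0^π [sin((n+n')x) + sin((n−n')x)] dx, which is 0 when n+n' is even and 2n/(n²−n'²) when n+n' is odd (it need not vanish on (0, π)).
  u² squared terms: (-3)²·∫cos(x)² dx = 9·π/2 = 9*π/2;  (-3)²·∫sin(5x)² dx = 9·π/2 = 9*π/2;  (-2)²·∫sin(4x)² dx = 4·π/2 = 2*π.
  u² cross terms: 2·(-3)·(-3)·∫cos(x)·sin(5x) dx = 18·(0) = 0;  2·(-3)·(-2)·∫cos(x)·sin(4x) dx = 12·(8/15) = 32/5;  2·(-3)·(-2)·∫sin(5x)·sin(4x) dx = 12·(0) = 0.
  So ∫_0^π u² dx = 9*π/2 + 9*π/2 + 2*π + 0 + 32/5 + 0 = 32/5 + 11*π.
  (u')² squared terms: (-15)²·∫cos(5x)² dx = 225·π/2 = 225*π/2;  (-8)²·∫cos(4x)² dx = 64·π/2 = 32*π;  (3)²·∫sin(x)² dx = 9·π/2 = 9*π/2.
  (u')² cross terms: 2·(-15)·(-8)·∫cos(5x)·cos(4x) dx = 240·(0) = 0;  2·(-15)·(3)·∫cos(5x)·sin(x) dx = -90·(0) = 0;  2·(-8)·(3)·∫cos(4x)·sin(x) dx = -48·(-2/15) = 32/5.
  So ∫_0^π (u')² dx = 225*π/2 + 32*π + 9*π/2 + 0 + 0 + 32/5 = 32/5 + 149*π.
||u||_{H^1}^2 = (32/5 + 11*π) + (32/5 + 149*π) = 64/5 + 160*π.


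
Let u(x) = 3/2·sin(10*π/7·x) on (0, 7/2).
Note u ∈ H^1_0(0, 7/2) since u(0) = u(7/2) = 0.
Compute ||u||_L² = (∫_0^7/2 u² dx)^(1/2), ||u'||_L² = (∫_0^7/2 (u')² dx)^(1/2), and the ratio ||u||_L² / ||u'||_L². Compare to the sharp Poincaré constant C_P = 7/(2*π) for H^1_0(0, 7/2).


||u||_L² / ||u'||_L² = 7/(10*π) < C_P = 7/(2*π).

u(x) = 3/2·sin(10*π/7·x), so u'(x) = 15*π*cos(10*π*x/7)/7.
Writing u(x) = A·sin(kπx/L) with A = 3/2 and k = 5, use ∫_0^L sin²(kπx/L) dx = L/2 and ∫_0^L cos²(kπx/L) dx = L/2.
u² = 9/4·sin²(10*π/7·x) and (u')² = 225*π^2/49·cos²(10*π/7·x), and each of sin², cos² integrates to L/2 = 7/4 over (0, 7/2).
∫_0^7/2 u² dx = 63/16, so ||u||_L² = 3*sqrt(7)/4.
∫_0^7/2 (u')² dx = 225*π^2/28, so ||u'||_L² = 15*sqrt(7)*π/14.
Ratio ||u||_L² / ||u'||_L² = 7/(10*π).
Sharp Poincaré constant on H^1_0(0, 7/2) is C_P = L/π = 7/(2*π), achieved by sin(2*π/7·x).
This is the k = 5 harmonic; the ratio L/(kπ) is strictly less than C_P = L/π, consistent with the sharp inequality ||u||_L² ≤ C_P ||u'||_L².


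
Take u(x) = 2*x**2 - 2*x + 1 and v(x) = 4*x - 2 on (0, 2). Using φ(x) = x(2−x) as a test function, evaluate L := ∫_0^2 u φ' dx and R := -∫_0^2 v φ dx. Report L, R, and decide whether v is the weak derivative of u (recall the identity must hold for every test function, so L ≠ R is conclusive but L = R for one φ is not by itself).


LHS = -8/3, RHS = -8/3. Yes, v = u' weakly.

u(x) = 2*x**2 - 2*x + 1, classical derivative u'(x) = 4*x - 2.
φ(x) = x(2−x), so φ'(x) = 2 - 2*x.
Note φ(0) = φ(2) = 0, so the boundary term u·φ vanishes.
LHS = ∫_0^2 u(x) φ'(x) dx = ∫_0^2 (-4*x^3 + 8*x^2 - 6*x + 2) dx. Term by term:
  ∫_0^2 -4*x^3 dx = -16;  ∫_0^2 8*x^2 dx = 64/3;  ∫_0^2 -6*x dx = -12;
  ∫_0^2 2 dx = 4.
Sum: -16 + 64/3 − 12 + 4 = -8/3.
So LHS = -8/3.
∫_0^2 v(x) φ(x) dx = ∫_0^2 (-4*x^3 + 10*x^2 - 4*x) dx. Term by term:
  ∫_0^2 -4*x^3 dx = -16;  ∫_0^2 10*x^2 dx = 80/3;  ∫_0^2 -4*x dx = -8.
Sum: -16 + 80/3 − 8 = 8/3.
So RHS = -∫_0^2 v(x) φ(x) dx = -8/3.
LHS = RHS, so the identity holds for this test φ.
Moreover u is smooth here and v(x) = u'(x) = 4*x - 2 pointwise, so the identity holds for every test function. Hence v is the weak derivative of u.


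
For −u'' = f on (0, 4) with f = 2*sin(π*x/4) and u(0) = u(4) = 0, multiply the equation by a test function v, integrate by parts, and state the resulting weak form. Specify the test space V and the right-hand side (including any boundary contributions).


V = H^1_0(0, 4) (so v(0) = v(4) = 0); weak form: ∫_0^4 u'v' dx = ∫_0^4 (2*sin(π*x/4)) v dx for all v ∈ V.

Multiply both sides by a test function v and integrate from 0 to 4:
  ∫_0^4 −u''(x) v(x) dx = ∫_0^4 f(x) v(x) dx.
Integrate the LHS by parts once:
  ∫_0^4 −u'' v dx = −[u'(x) v(x)]_0^4 + ∫_0^4 u'(x) v'(x) dx.
Thus ∫_0^4 u'(x) v'(x) dx = ∫_0^4 f(x) v(x) dx + [u'(x) v(x)]_0^4.
Choose V so that boundary terms are either known or forced to vanish.
u is Dirichlet: u(0) = u(4) = 0. Let V = H^1_0(0, 4); then v(0) = v(4) = 0, and [u' v]_0^4 = 0.
Weak formulation: find u (satisfying any essential BC) such that ∫_0^4 u'(x) v'(x) dx = ∫_0^4 f v dx for all v ∈ V.
Substituting f(x) = 2*sin(π*x/4), the right-hand side is ∫_0^4 (2*sin(π*x/4)) v dx.


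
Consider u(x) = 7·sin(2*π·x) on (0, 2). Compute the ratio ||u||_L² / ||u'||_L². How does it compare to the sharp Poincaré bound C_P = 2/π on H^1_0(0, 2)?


||u||_L² / ||u'||_L² = 1/(2*π) < C_P = 2/π.

u(x) = 7·sin(2*π·x), so u'(x) = 14*π*cos(2*π*x).
Writing u(x) = A·sin(kπx/L) with A = 7 and k = 4, use ∫_0^L sin²(kπx/L) dx = L/2 and ∫_0^L cos²(kπx/L) dx = L/2.
u² = 49·sin²(2*π·x) and (u')² = 196*π^2·cos²(2*π·x), and each of sin², cos² integrates to L/2 = 1 over (0, 2).
∫_0^2 u² dx = 49, so ||u||_L² = 7.
∫_0^2 (u')² dx = 196*π^2, so ||u'||_L² = 14*π.
Ratio ||u||_L² / ||u'||_L² = 1/(2*π).
Sharp Poincaré constant on H^1_0(0, 2) is C_P = L/π = 2/π, achieved by sin(π/2·x).
This is the k = 4 harmonic; the ratio L/(kπ) is strictly less than C_P = L/π, consistent with the sharp inequality ||u||_L² ≤ C_P ||u'||_L².


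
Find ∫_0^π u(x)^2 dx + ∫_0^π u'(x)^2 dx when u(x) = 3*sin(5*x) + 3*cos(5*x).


||u||_{H^1(0,π)}^2 = 234*π

u'(x) = -15*sin(5*x) + 15*cos(5*x).
Expand u² and (u')² and integrate term by term on (0, π), using: for integers n ≥ 1, ∫_0^π sin²(nx) dx = ∫_0^π cos²(nx) dx = π/2; for n ≠ n', ∫_0^π sin(nx)sin(n'x) dx = ∫_0^π cos(nx)cos(n'x) dx = 0; and by product-to-sum, ∫_0^π sin(nx)cos(n'x) dx = ½∫_0^π [sin((n+n')x) + sin((n−n')x)] dx, which is 0 when n+n' is even and 2n/(n²−n'²) when n+n' is odd (it need not vanish on (0, π)).
  u² squared terms: (3)²·∫cos(5x)² dx = 9·π/2 = 9*π/2;  (3)²·∫sin(5x)² dx = 9·π/2 = 9*π/2.
  u² cross terms: 2·(3)·(3)·∫cos(5x)·sin(5x) dx = 18·(0) = 0.
  So ∫_0^π u² dx = 9*π/2 + 9*π/2 + 0 = 9*π.
  (u')² squared terms: (-15)²·∫sin(5x)² dx = 225·π/2 = 225*π/2;  (15)²·∫cos(5x)² dx = 225·π/2 = 225*π/2.
  (u')² cross terms: 2·(-15)·(15)·∫sin(5x)·cos(5x) dx = -450·(0) = 0.
  So ∫_0^π (u')² dx = 225*π/2 + 225*π/2 + 0 = 225*π.
||u||_{H^1}^2 = (9*π) + (225*π) = 234*π.


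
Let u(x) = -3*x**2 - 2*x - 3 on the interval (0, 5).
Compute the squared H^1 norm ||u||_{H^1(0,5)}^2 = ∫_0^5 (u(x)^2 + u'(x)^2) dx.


||u||_{H^1}^2 = 31295/3

The H^1 norm (squared) on an interval (0, L) is
  ||u||_{H^1}^2 = ∫_0^L u(x)^2 dx + ∫_0^L u'(x)^2 dx.
Compute u'(x) = -6*x - 2.
Then u(x)^2 = 9*x**4 + 12*x**3 + 22*x**2 + 12*x + 9 and u'(x)^2 = 36*x**2 + 24*x + 4.
Integrate each monomial from 0 to 5 using ∫_0^5 c·x^n dx = c·5^(n+1)/(n+1):
  ∫_0^5 u(x)^2 dx = ∫_0^5 (9*x^4 + 12*x^3 + 22*x^2 + 12*x + 9) dx. Term by term:
    ∫_0^5 9*x^4 dx = 5625;  ∫_0^5 12*x^3 dx = 1875;  ∫_0^5 22*x^2 dx = 2750/3;
    ∫_0^5 12*x dx = 150;  ∫_0^5 9 dx = 45.
  Sum: 5625 + 1875 + 2750/3 + 150 + 45 = 25835/3.
  ∫_0^5 u'(x)^2 dx = ∫_0^5 (36*x^2 + 24*x + 4) dx. Term by term:
    ∫_0^5 36*x^2 dx = 1500;  ∫_0^5 24*x dx = 300;  ∫_0^5 4 dx = 20.
  Sum: 1500 + 300 + 20 = 1820.
Adding: ||u||_{H^1}^2 = 25835/3 + 1820 = 31295/3.


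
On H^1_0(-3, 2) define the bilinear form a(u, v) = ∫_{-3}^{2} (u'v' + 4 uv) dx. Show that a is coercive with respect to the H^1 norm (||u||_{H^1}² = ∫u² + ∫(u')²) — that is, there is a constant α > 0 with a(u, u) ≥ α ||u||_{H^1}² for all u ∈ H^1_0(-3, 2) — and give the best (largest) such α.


α = 1

Coercivity of a(·,·) on H^1_0(-3, 2) means a(u, u) ≥ α ||u||_{H^1}² for every u ∈ H^1_0.
The interval has length L = 5, and Poincaré/coercivity depend only on L. Here a(u, u) = ∫(u')² + (4)·∫u².
Here c = 4 ≥ 1, so a(u,u) = ∫(u')² + c∫u² ≥ ∫(u')² + ∫u² = ||u||_{H^1}², i.e. α = 1 works. No larger α is possible: a(u,u) ≥ α||u||_{H^1}² means (1−α)∫(u')² ≥ (α−c)∫u², and for the modes u_n = sin(nπ(x−x₀)/L) (x₀ the left endpoint) one has ∫u_n²/∫(u_n')² = (L/(nπ))² → 0, so a(u_n,u_n)/||u_n||_{H^1}² → 1. Hence the optimal constant is α = 1.
Therefore α = 1.


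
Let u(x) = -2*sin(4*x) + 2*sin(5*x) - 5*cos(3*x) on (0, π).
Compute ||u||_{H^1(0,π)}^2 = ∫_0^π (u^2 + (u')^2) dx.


||u||_{H^1(0,π)}^2 = 1600/7 + 211*π

u'(x) = 15*sin(3*x) - 8*cos(4*x) + 10*cos(5*x).
Expand u² and (u')² and integrate term by term on (0, π), using: for integers n ≥ 1, ∫_0^π sin²(nx) dx = ∫_0^π cos²(nx) dx = π/2; for n ≠ n', ∫_0^π sin(nx)sin(n'x) dx = ∫_0^π cos(nx)cos(n'x) dx = 0; and by product-to-sum, ∫_0^π sin(nx)cos(n'x) dx = ½∫_0^π [sin((n+n')x) + sin((n−n')x)] dx, which is 0 when n+n' is even and 2n/(n²−n'²) when n+n' is odd (it need not vanish on (0, π)).
  u² squared terms: (-5)²·∫cos(3x)² dx = 25·π/2 = 25*π/2;  (-2)²·∫sin(4x)² dx = 4·π/2 = 2*π;  (2)²·∫sin(5x)² dx = 4·π/2 = 2*π.
  u² cross terms: 2·(-5)·(-2)·∫cos(3x)·sin(4x) dx = 20·(8/7) = 160/7;  2·(-5)·(2)·∫cos(3x)·sin(5x) dx = -20·(0) = 0;  2·(-2)·(2)·∫sin(4x)·sin(5x) dx = -8·(0) = 0.
  So ∫_0^π u² dx = 25*π/2 + 2*π + 2*π + 160/7 + 0 + 0 = 160/7 + 33*π/2.
  (u')² squared terms: (-8)²·∫cos(4x)² dx = 64·π/2 = 32*π;  (10)²·∫cos(5x)² dx = 100·π/2 = 50*π;  (15)²·∫sin(3x)² dx = 225·π/2 = 225*π/2.
  (u')² cross terms: 2·(-8)·(10)·∫cos(4x)·cos(5x) dx = -160·(0) = 0;  2·(-8)·(15)·∫cos(4x)·sin(3x) dx = -240·(-6/7) = 1440/7;  2·(10)·(15)·∫cos(5x)·sin(3x) dx = 300·(0) = 0.
  So ∫_0^π (u')² dx = 32*π + 50*π + 225*π/2 + 0 + 1440/7 + 0 = 1440/7 + 389*π/2.
||u||_{H^1}^2 = (160/7 + 33*π/2) + (1440/7 + 389*π/2) = 1600/7 + 211*π.


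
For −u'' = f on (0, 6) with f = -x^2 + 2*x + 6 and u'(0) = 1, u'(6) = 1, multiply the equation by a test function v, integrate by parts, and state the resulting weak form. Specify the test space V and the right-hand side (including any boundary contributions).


V = H^1(0, 6) (v unrestricted at boundary; u is determined up to an additive constant); weak form: ∫_0^6 u'v' dx = ∫_0^6 (-x^2 + 2*x + 6) v dx + v(6) − v(0) for all v ∈ V.

Multiply both sides by a test function v and integrate from 0 to 6:
  ∫_0^6 −u''(x) v(x) dx = ∫_0^6 f(x) v(x) dx.
Integrate the LHS by parts once:
  ∫_0^6 −u'' v dx = −[u'(x) v(x)]_0^6 + ∫_0^6 u'(x) v'(x) dx.
Thus ∫_0^6 u'(x) v'(x) dx = ∫_0^6 f(x) v(x) dx + [u'(x) v(x)]_0^6.
Choose V so that boundary terms are either known or forced to vanish.
u has inhomogeneous Neumann u'(0) = 1, u'(6) = 1. [u' v]_0^6 = (1)·v(6) − (1)·v(0) = v(6) − v(0). Take V = H^1(0, 6); boundary term becomes part of RHS.
Weak formulation: find u (satisfying any essential BC) such that ∫_0^6 u'(x) v'(x) dx = ∫_0^6 f v dx + v(6) − v(0) for all v ∈ V (Neumann data are natural BCs: they enter the RHS as boundary terms).
Substituting f(x) = -x^2 + 2*x + 6, the right-hand side is ∫_0^6 (-x^2 + 2*x + 6) v dx + v(6) − v(0).
Compatibility check (pure Neumann): taking v ≡ 1 ∈ V gives 0 = ∫_0^6 f dx + (1) − (1), i.e. ∫_0^6 f dx must equal u'(0) − u'(6) = 0. Indeed ∫_0^6 (-x^2 + 2*x + 6) dx = 0, so the data are compatible. The solution is then unique only up to an additive constant (fix it e.g. by requiring ∫_0^6 u dx = 0).


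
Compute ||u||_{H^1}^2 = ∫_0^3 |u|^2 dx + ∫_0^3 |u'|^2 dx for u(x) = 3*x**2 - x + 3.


||u||_{H^1}^2 = 7599/10

The H^1 norm (squared) on an interval (0, L) is
  ||u||_{H^1}^2 = ∫_0^L u(x)^2 dx + ∫_0^L u'(x)^2 dx.
Compute u'(x) = 6*x - 1.
Then u(x)^2 = 9*x**4 - 6*x**3 + 19*x**2 - 6*x + 9 and u'(x)^2 = 36*x**2 - 12*x + 1.
Integrate each monomial from 0 to 3 using ∫_0^3 c·x^n dx = c·3^(n+1)/(n+1):
  ∫_0^3 u(x)^2 dx = ∫_0^3 (9*x^4 - 6*x^3 + 19*x^2 - 6*x + 9) dx. Term by term:
    ∫_0^3 9*x^4 dx = 2187/5;  ∫_0^3 -6*x^3 dx = -243/2;  ∫_0^3 19*x^2 dx = 171;
    ∫_0^3 -6*x dx = -27;  ∫_0^3 9 dx = 27.
  Sum: 2187/5 − 243/2 + 171 − 27 + 27 = 4869/10.
  ∫_0^3 u'(x)^2 dx = ∫_0^3 (36*x^2 - 12*x + 1) dx. Term by term:
    ∫_0^3 36*x^2 dx = 324;  ∫_0^3 -12*x dx = -54;  ∫_0^3 1 dx = 3.
  Sum: 324 − 54 + 3 = 273.
Adding: ||u||_{H^1}^2 = 4869/10 + 273 = 7599/10.


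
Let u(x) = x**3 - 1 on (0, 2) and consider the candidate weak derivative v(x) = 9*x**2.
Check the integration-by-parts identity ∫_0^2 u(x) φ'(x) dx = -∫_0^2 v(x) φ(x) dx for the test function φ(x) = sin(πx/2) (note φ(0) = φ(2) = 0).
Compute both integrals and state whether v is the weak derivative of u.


LHS = -24/π + 96/π^3, RHS = -72/π + 288/π^3. No, v is not the weak derivative of u.

u(x) = x**3 - 1, classical derivative u'(x) = 3*x**2.
φ(x) = sin(πx/2), so φ'(x) = π*cos(π*x/2)/2.
Note φ(0) = φ(2) = 0, so the boundary term u·φ vanishes.
LHS = ∫_0^2 u(x) φ'(x) dx = ∫_0^2 (π*x^3*cos(π*x/2)/2 - π*cos(π*x/2)/2) dx. Term by term:
  ∫_0^2 -π*cos(π*x/2)/2 dx = 0;  ∫_0^2 π*x^3*cos(π*x/2)/2 dx = -24/π + 96/π^3.
Sum: 0 + -24/π + 96/π^3 = -24/π + 96/π^3.
So LHS = -24/π + 96/π^3.
∫_0^2 v(x) φ(x) dx = ∫_0^2 (9*x^2*sin(π*x/2)) dx. Term by term:
  ∫_0^2 9*x^2*sin(π*x/2) dx = -288/π^3 + 72/π.
So RHS = -∫_0^2 v(x) φ(x) dx = -72/π + 288/π^3.
LHS − RHS = -192/π^3 + 48/π ≠ 0, so the identity fails.
(For a valid weak derivative the identity must hold for EVERY test function, in particular this one. The failure shows v is NOT the weak derivative of u.)
Correct weak derivative would be u'(x) = 3*x**2.


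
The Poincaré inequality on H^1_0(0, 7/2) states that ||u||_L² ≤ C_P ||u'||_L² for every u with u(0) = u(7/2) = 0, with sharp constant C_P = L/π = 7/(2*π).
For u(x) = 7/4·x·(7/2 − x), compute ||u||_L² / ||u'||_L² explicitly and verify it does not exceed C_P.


||u||_L² / ||u'||_L² = 7*sqrt(10)/20 < C_P = 7/(2*π).

u(x) = 7/4·x·(7/2 − x), so u'(x) = 49/8 - 7*x/2.
u(x) = 7/4·x·(7/2 − x) vanishes at x = 0 and x = 7/2, so u ∈ H^1_0(0, 7/2). Differentiate via the product rule and integrate the resulting polynomials term by term.
  ∫_0^7/2 u² dx = ∫_0^7/2 (49*x^4/16 - 343*x^3/16 + 2401*x^2/64) dx. Term by term:
    ∫_0^7/2 49*x^4/16 dx = 823543/2560;  ∫_0^7/2 -343*x^3/16 dx = -823543/1024;  ∫_0^7/2 2401*x^2/64 dx = 823543/1536.
  Sum: 823543/2560 − 823543/1024 + 823543/1536 = 823543/15360.
  ∫_0^7/2 (u')² dx = ∫_0^7/2 (49*x^2/4 - 343*x/8 + 2401/64) dx. Term by term:
    ∫_0^7/2 49*x^2/4 dx = 16807/96;  ∫_0^7/2 -343*x/8 dx = -16807/64;  ∫_0^7/2 2401/64 dx = 16807/128.
  Sum: 16807/96 − 16807/64 + 16807/128 = 16807/384.
∫_0^7/2 u² dx = 823543/15360, so ||u||_L² = 343*sqrt(105)/480.
∫_0^7/2 (u')² dx = 16807/384, so ||u'||_L² = 49*sqrt(42)/48.
Ratio ||u||_L² / ||u'||_L² = 7*sqrt(10)/20.
Sharp Poincaré constant on H^1_0(0, 7/2) is C_P = L/π = 7/(2*π), achieved by sin(2*π/7·x).
A polynomial bump cannot attain the sharp Poincaré constant (only the first sine eigenfunction does), so the ratio is strictly less than C_P, consistent with ||u||_L² ≤ C_P ||u'||_L².


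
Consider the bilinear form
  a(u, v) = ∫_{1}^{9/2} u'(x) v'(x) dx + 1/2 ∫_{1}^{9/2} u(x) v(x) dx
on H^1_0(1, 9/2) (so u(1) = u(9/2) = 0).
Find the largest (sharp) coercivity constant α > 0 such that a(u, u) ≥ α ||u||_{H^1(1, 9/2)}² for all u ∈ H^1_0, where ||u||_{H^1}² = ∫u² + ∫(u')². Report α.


α = (49 + 8*π^2)/(2*(4*π^2 + 49))

Coercivity of a(·,·) on H^1_0(1, 9/2) means a(u, u) ≥ α ||u||_{H^1}² for every u ∈ H^1_0.
The interval has length L = 7/2, and Poincaré/coercivity depend only on L. Here a(u, u) = ∫(u')² + (1/2)·∫u².
Here 0 < c = 1/2 < 1. The condition a(u,u) ≥ α||u||_{H^1}² reads (1−α)∫(u')² ≥ (α−c)∫u². Any admissible α is ≤ 1 (rapidly oscillating u have ∫u²/∫(u')² → 0), and α = 1 would force 0 ≥ (1−c)∫u², impossible since c < 1; so 1−α > 0. By the sharp Poincaré inequality on H^1_0 of an interval of length L, ∫(u')² ≥ (π/L)²∫u² with equality for the first sine mode sin(π(x−x₀)/L) (x₀ the left endpoint), so the inequality holds for all u iff (1−α)(π/L)² ≥ α − c, i.e. α ≤ ((π/L)² + c)/((π/L)² + 1) = (1 + c(L/π)²)/(1 + (L/π)²). With (π/L)² = 4*π^2/49 and c = 1/2, the largest admissible constant is α = ((π/L)² + c)/((π/L)² + 1).
Simplifying, α = (49 + 8*π^2)/(2*(4*π^2 + 49)).


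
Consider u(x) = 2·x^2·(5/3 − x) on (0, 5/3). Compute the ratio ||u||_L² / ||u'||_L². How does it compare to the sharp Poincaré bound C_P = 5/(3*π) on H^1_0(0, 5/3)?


||u||_L² / ||u'||_L² = 5*sqrt(14)/42 < C_P = 5/(3*π).

u(x) = 2·x^2·(5/3 − x), so u'(x) = 2*x*(10 - 9*x)/3.
u(x) = 2·x^2·(5/3 − x) vanishes at x = 0 and x = 5/3, so u ∈ H^1_0(0, 5/3). Differentiate via the product rule and integrate the resulting polynomials term by term.
  ∫_0^5/3 u² dx = ∫_0^5/3 (4*x^6 - 40*x^5/3 + 100*x^4/9) dx. Term by term:
    ∫_0^5/3 4*x^6 dx = 312500/15309;  ∫_0^5/3 -40*x^5/3 dx = -312500/6561;  ∫_0^5/3 100*x^4/9 dx = 62500/2187.
  Sum: 312500/15309 − 312500/6561 + 62500/2187 = 62500/45927.
  ∫_0^5/3 (u')² dx = ∫_0^5/3 (36*x^4 - 80*x^3 + 400*x^2/9) dx. Term by term:
    ∫_0^5/3 36*x^4 dx = 2500/27;  ∫_0^5/3 -80*x^3 dx = -12500/81;  ∫_0^5/3 400*x^2/9 dx = 50000/729.
  Sum: 2500/27 − 12500/81 + 50000/729 = 5000/729.
∫_0^5/3 u² dx = 62500/45927, so ||u||_L² = 250*sqrt(7)/567.
∫_0^5/3 (u')² dx = 5000/729, so ||u'||_L² = 50*sqrt(2)/27.
Ratio ||u||_L² / ||u'||_L² = 5*sqrt(14)/42.
Sharp Poincaré constant on H^1_0(0, 5/3) is C_P = L/π = 5/(3*π), achieved by sin(3*π/5·x).
A polynomial bump cannot attain the sharp Poincaré constant (only the first sine eigenfunction does), so the ratio is strictly less than C_P, consistent with ||u||_L² ≤ C_P ||u'||_L².


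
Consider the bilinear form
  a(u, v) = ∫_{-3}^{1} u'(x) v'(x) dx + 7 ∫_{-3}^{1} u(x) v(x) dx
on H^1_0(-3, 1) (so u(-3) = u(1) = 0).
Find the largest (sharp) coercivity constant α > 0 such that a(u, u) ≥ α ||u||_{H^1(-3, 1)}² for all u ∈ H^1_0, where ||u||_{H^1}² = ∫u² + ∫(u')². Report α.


α = 1

Coercivity of a(·,·) on H^1_0(-3, 1) means a(u, u) ≥ α ||u||_{H^1}² for every u ∈ H^1_0.
The interval has length L = 4, and Poincaré/coercivity depend only on L. Here a(u, u) = ∫(u')² + (7)·∫u².
Here c = 7 ≥ 1, so a(u,u) = ∫(u')² + c∫u² ≥ ∫(u')² + ∫u² = ||u||_{H^1}², i.e. α = 1 works. No larger α is possible: a(u,u) ≥ α||u||_{H^1}² means (1−α)∫(u')² ≥ (α−c)∫u², and for the modes u_n = sin(nπ(x−x₀)/L) (x₀ the left endpoint) one has ∫u_n²/∫(u_n')² = (L/(nπ))² → 0, so a(u_n,u_n)/||u_n||_{H^1}² → 1. Hence the optimal constant is α = 1.
Therefore α = 1.


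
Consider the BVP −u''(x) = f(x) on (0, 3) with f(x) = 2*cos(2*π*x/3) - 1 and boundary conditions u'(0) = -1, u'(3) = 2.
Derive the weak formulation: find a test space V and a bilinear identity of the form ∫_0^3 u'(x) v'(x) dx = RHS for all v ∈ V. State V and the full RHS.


V = H^1(0, 3) (v unrestricted at boundary; u is determined up to an additive constant); weak form: ∫_0^3 u'v' dx = ∫_0^3 (2*cos(2*π*x/3) - 1) v dx + 2·v(3) + v(0) for all v ∈ V.

Multiply both sides by a test function v and integrate from 0 to 3:
  ∫_0^3 −u''(x) v(x) dx = ∫_0^3 f(x) v(x) dx.
Integrate the LHS by parts once:
  ∫_0^3 −u'' v dx = −[u'(x) v(x)]_0^3 + ∫_0^3 u'(x) v'(x) dx.
Thus ∫_0^3 u'(x) v'(x) dx = ∫_0^3 f(x) v(x) dx + [u'(x) v(x)]_0^3.
Choose V so that boundary terms are either known or forced to vanish.
u has inhomogeneous Neumann u'(0) = -1, u'(3) = 2. [u' v]_0^3 = (2)·v(3) − (-1)·v(0) = 2·v(3) + v(0). Take V = H^1(0, 3); boundary term becomes part of RHS.
Weak formulation: find u (satisfying any essential BC) such that ∫_0^3 u'(x) v'(x) dx = ∫_0^3 f v dx + 2·v(3) + v(0) for all v ∈ V (Neumann data are natural BCs: they enter the RHS as boundary terms).
Substituting f(x) = 2*cos(2*π*x/3) - 1, the right-hand side is ∫_0^3 (2*cos(2*π*x/3) - 1) v dx + 2·v(3) + v(0).
Compatibility check (pure Neumann): taking v ≡ 1 ∈ V gives 0 = ∫_0^3 f dx + (2) − (-1), i.e. ∫_0^3 f dx must equal u'(0) − u'(3) = -3. Indeed ∫_0^3 (2*cos(2*π*x/3) - 1) dx = -3, so the data are compatible. The solution is then unique only up to an additive constant (fix it e.g. by requiring ∫_0^3 u dx = 0).


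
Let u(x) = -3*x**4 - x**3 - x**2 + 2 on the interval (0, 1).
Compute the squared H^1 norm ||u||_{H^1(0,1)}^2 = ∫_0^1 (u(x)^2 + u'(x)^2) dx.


||u||_{H^1}^2 = 21359/420

The H^1 norm (squared) on an interval (0, L) is
  ||u||_{H^1}^2 = ∫_0^L u(x)^2 dx + ∫_0^L u'(x)^2 dx.
Compute u'(x) = -12*x**3 - 3*x**2 - 2*x.
Then u(x)^2 = 9*x**8 + 6*x**7 + 7*x**6 + 2*x**5 - 11*x**4 - 4*x**3 - 4*x**2 + 4 and u'(x)^2 = 144*x**6 + 72*x**5 + 57*x**4 + 12*x**3 + 4*x**2.
Integrate each monomial from 0 to 1 using ∫_0^1 c·x^n dx = c·1^(n+1)/(n+1):
  ∫_0^1 u(x)^2 dx = ∫_0^1 (9*x^8 + 6*x^7 + 7*x^6 + 2*x^5 - 11*x^4 - 4*x^3 - 4*x^2 + 4) dx. Term by term:
    ∫_0^1 9*x^8 dx = 1;  ∫_0^1 6*x^7 dx = 3/4;  ∫_0^1 7*x^6 dx = 1;
    ∫_0^1 2*x^5 dx = 1/3;  ∫_0^1 -11*x^4 dx = -11/5;  ∫_0^1 -4*x^3 dx = -1;
    ∫_0^1 -4*x^2 dx = -4/3;  ∫_0^1 4 dx = 4.
  Sum: 1 + 3/4 + 1 + 1/3 − 11/5 − 1 − 4/3 + 4 = 51/20.
  ∫_0^1 u'(x)^2 dx = ∫_0^1 (144*x^6 + 72*x^5 + 57*x^4 + 12*x^3 + 4*x^2) dx. Term by term:
    ∫_0^1 144*x^6 dx = 144/7;  ∫_0^1 72*x^5 dx = 12;  ∫_0^1 57*x^4 dx = 57/5;
    ∫_0^1 12*x^3 dx = 3;  ∫_0^1 4*x^2 dx = 4/3.
  Sum: 144/7 + 12 + 57/5 + 3 + 4/3 = 5072/105.
Adding: ||u||_{H^1}^2 = 51/20 + 5072/105 = 21359/420.


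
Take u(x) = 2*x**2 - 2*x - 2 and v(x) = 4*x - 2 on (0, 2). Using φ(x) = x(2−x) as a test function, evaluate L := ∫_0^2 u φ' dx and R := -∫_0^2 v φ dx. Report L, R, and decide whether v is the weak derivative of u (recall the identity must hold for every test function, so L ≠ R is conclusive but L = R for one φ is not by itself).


LHS = -8/3, RHS = -8/3. Yes, v = u' weakly.

u(x) = 2*x**2 - 2*x - 2, classical derivative u'(x) = 4*x - 2.
φ(x) = x(2−x), so φ'(x) = 2 - 2*x.
Note φ(0) = φ(2) = 0, so the boundary term u·φ vanishes.
LHS = ∫_0^2 u(x) φ'(x) dx = ∫_0^2 (-4*x^3 + 8*x^2 - 4) dx. Term by term:
  ∫_0^2 -4*x^3 dx = -16;  ∫_0^2 8*x^2 dx = 64/3;  ∫_0^2 -4 dx = -8.
Sum: -16 + 64/3 − 8 = -8/3.
So LHS = -8/3.
∫_0^2 v(x) φ(x) dx = ∫_0^2 (-4*x^3 + 10*x^2 - 4*x) dx. Term by term:
  ∫_0^2 -4*x^3 dx = -16;  ∫_0^2 10*x^2 dx = 80/3;  ∫_0^2 -4*x dx = -8.
Sum: -16 + 80/3 − 8 = 8/3.
So RHS = -∫_0^2 v(x) φ(x) dx = -8/3.
LHS = RHS, so the identity holds for this test φ.
Moreover u is smooth here and v(x) = u'(x) = 4*x - 2 pointwise, so the identity holds for every test function. Hence v is the weak derivative of u.


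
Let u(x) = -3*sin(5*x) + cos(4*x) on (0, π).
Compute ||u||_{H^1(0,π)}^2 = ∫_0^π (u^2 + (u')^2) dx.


||u||_{H^1(0,π)}^2 = -340/3 + 251*π/2

u'(x) = -4*sin(4*x) - 15*cos(5*x).
Expand u² and (u')² and integrate term by term on (0, π), using: for integers n ≥ 1, ∫_0^π sin²(nx) dx = ∫_0^π cos²(nx) dx = π/2; for n ≠ n', ∫_0^π sin(nx)sin(n'x) dx = ∫_0^π cos(nx)cos(n'x) dx = 0; and by product-to-sum, ∫_0^π sin(nx)cos(n'x) dx = ½∫_0^π [sin((n+n')x) + sin((n−n')x)] dx, which is 0 when n+n' is even and 2n/(n²−n'²) when n+n' is odd (it need not vanish on (0, π)).
  u² squared terms: (-3)²·∫sin(5x)² dx = 9·π/2 = 9*π/2;  (1)²·∫cos(4x)² dx = 1·π/2 = π/2.
  u² cross terms: 2·(-3)·(1)·∫sin(5x)·cos(4x) dx = -6·(10/9) = -20/3.
  So ∫_0^π u² dx = 9*π/2 + π/2 − 20/3 = -20/3 + 5*π.
  (u')² squared terms: (-15)²·∫cos(5x)² dx = 225·π/2 = 225*π/2;  (-4)²·∫sin(4x)² dx = 16·π/2 = 8*π.
  (u')² cross terms: 2·(-15)·(-4)·∫cos(5x)·sin(4x) dx = 120·(-8/9) = -320/3.
  So ∫_0^π (u')² dx = 225*π/2 + 8*π − 320/3 = -320/3 + 241*π/2.
||u||_{H^1}^2 = (-20/3 + 5*π) + (-320/3 + 241*π/2) = -340/3 + 251*π/2.


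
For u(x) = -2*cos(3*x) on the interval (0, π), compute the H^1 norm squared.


||u||_{H^1(0,π)}^2 = 20*π

u'(x) = 6*sin(3*x).
Expand u² and (u')² and integrate term by term on (0, π), using: for integers n ≥ 1, ∫_0^π sin²(nx) dx = ∫_0^π cos²(nx) dx = π/2; for n ≠ n', ∫_0^π sin(nx)sin(n'x) dx = ∫_0^π cos(nx)cos(n'x) dx = 0; and by product-to-sum, ∫_0^π sin(nx)cos(n'x) dx = ½∫_0^π [sin((n+n')x) + sin((n−n')x)] dx, which is 0 when n+n' is even and 2n/(n²−n'²) when n+n' is odd (it need not vanish on (0, π)).
  u² squared terms: (-2)²·∫cos(3x)² dx = 4·π/2 = 2*π.
  So ∫_0^π u² dx = 2*π.
  (u')² squared terms: (6)²·∫sin(3x)² dx = 36·π/2 = 18*π.
  So ∫_0^π (u')² dx = 18*π.
||u||_{H^1}^2 = (2*π) + (18*π) = 20*π.


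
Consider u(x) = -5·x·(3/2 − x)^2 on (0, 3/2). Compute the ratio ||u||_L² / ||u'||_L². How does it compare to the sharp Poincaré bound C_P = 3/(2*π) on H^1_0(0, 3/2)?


||u||_L² / ||u'||_L² = 3*sqrt(14)/28 < C_P = 3/(2*π).

u(x) = -5·x·(3/2 − x)^2, so u'(x) = -15*x^2 + 30*x - 45/4.
u(x) = -5·x·(3/2 − x)^2 vanishes at x = 0 and x = 3/2, so u ∈ H^1_0(0, 3/2). Differentiate via the product rule and integrate the resulting polynomials term by term.
  ∫_0^3/2 u² dx = ∫_0^3/2 (25*x^6 - 150*x^5 + 675*x^4/2 - 675*x^3/2 + 2025*x^2/16) dx. Term by term:
    ∫_0^3/2 25*x^6 dx = 54675/896;  ∫_0^3/2 -150*x^5 dx = -18225/64;  ∫_0^3/2 675*x^4/2 dx = 32805/64;
    ∫_0^3/2 -675*x^3/2 dx = -54675/128;  ∫_0^3/2 2025*x^2/16 dx = 18225/128.
  Sum: 54675/896 − 18225/64 + 32805/64 − 54675/128 + 18225/128 = 3645/896.
  ∫_0^3/2 (u')² dx = ∫_0^3/2 (225*x^4 - 900*x^3 + 2475*x^2/2 - 675*x + 2025/16) dx. Term by term:
    ∫_0^3/2 225*x^4 dx = 10935/32;  ∫_0^3/2 -900*x^3 dx = -18225/16;  ∫_0^3/2 2475*x^2/2 dx = 22275/16;
    ∫_0^3/2 -675*x dx = -6075/8;  ∫_0^3/2 2025/16 dx = 6075/32.
  Sum: 10935/32 − 18225/16 + 22275/16 − 6075/8 + 6075/32 = 405/16.
∫_0^3/2 u² dx = 3645/896, so ||u||_L² = 27*sqrt(70)/112.
∫_0^3/2 (u')² dx = 405/16, so ||u'||_L² = 9*sqrt(5)/4.
Ratio ||u||_L² / ||u'||_L² = 3*sqrt(14)/28.
Sharp Poincaré constant on H^1_0(0, 3/2) is C_P = L/π = 3/(2*π), achieved by sin(2*π/3·x).
A polynomial bump cannot attain the sharp Poincaré constant (only the first sine eigenfunction does), so the ratio is strictly less than C_P, consistent with ||u||_L² ≤ C_P ||u'||_L².


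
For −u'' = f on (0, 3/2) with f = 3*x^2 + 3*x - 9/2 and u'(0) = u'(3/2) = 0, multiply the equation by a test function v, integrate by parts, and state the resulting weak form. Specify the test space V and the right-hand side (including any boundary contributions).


V = H^1(0, 3/2) (no boundary constraint on v; u is determined up to an additive constant); weak form: ∫_0^3/2 u'v' dx = ∫_0^3/2 (3*x^2 + 3*x - 9/2) v dx for all v ∈ V.

Multiply both sides by a test function v and integrate from 0 to 3/2:
  ∫_0^3/2 −u''(x) v(x) dx = ∫_0^3/2 f(x) v(x) dx.
Integrate the LHS by parts once:
  ∫_0^3/2 −u'' v dx = −[u'(x) v(x)]_0^3/2 + ∫_0^3/2 u'(x) v'(x) dx.
Thus ∫_0^3/2 u'(x) v'(x) dx = ∫_0^3/2 f(x) v(x) dx + [u'(x) v(x)]_0^3/2.
Choose V so that boundary terms are either known or forced to vanish.
u has homogeneous Neumann: u'(0) = u'(3/2) = 0. So [u' v]_0^3/2 = 0·v(3/2) − 0·v(0) = 0 for any v; take V = H^1(0, 3/2).
Weak formulation: find u (satisfying any essential BC) such that ∫_0^3/2 u'(x) v'(x) dx = ∫_0^3/2 f v dx for all v ∈ V (homogeneous Neumann, so boundary terms vanish).
Substituting f(x) = 3*x^2 + 3*x - 9/2, the right-hand side is ∫_0^3/2 (3*x^2 + 3*x - 9/2) v dx.
Compatibility check (pure Neumann): taking v ≡ 1 ∈ V gives 0 = ∫_0^3/2 f dx + (0) − (0), i.e. ∫_0^3/2 f dx must equal u'(0) − u'(3/2) = 0. Indeed ∫_0^3/2 (3*x^2 + 3*x - 9/2) dx = 0, so the data are compatible. The solution is then unique only up to an additive constant (fix it e.g. by requiring ∫_0^3/2 u dx = 0).


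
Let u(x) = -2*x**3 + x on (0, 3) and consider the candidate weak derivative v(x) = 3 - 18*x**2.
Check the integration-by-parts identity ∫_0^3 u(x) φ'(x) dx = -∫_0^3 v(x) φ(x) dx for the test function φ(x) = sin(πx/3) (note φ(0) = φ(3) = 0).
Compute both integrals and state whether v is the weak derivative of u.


LHS = -648/π^3 + 156/π, RHS = -1944/π^3 + 468/π. No, v is not the weak derivative of u.

u(x) = -2*x**3 + x, classical derivative u'(x) = 1 - 6*x**2.
φ(x) = sin(πx/3), so φ'(x) = π*cos(π*x/3)/3.
Note φ(0) = φ(3) = 0, so the boundary term u·φ vanishes.
LHS = ∫_0^3 u(x) φ'(x) dx = ∫_0^3 (-2*π*x^3*cos(π*x/3)/3 + π*x*cos(π*x/3)/3) dx. Term by term:
  ∫_0^3 -2*π*x^3*cos(π*x/3)/3 dx = -648/π^3 + 162/π;  ∫_0^3 π*x*cos(π*x/3)/3 dx = -6/π.
Sum: -648/π^3 + 162/π − 6/π = -648/π^3 + 156/π.
So LHS = -648/π^3 + 156/π.
∫_0^3 v(x) φ(x) dx = ∫_0^3 (-18*x^2*sin(π*x/3) + 3*sin(π*x/3)) dx. Term by term:
  ∫_0^3 3*sin(π*x/3) dx = 18/π;  ∫_0^3 -18*x^2*sin(π*x/3) dx = -486/π + 1944/π^3.
Sum: 18/π + -486/π + 1944/π^3 = -468/π + 1944/π^3.
So RHS = -∫_0^3 v(x) φ(x) dx = -1944/π^3 + 468/π.
LHS − RHS = -312/π + 1296/π^3 ≠ 0, so the identity fails.
(For a valid weak derivative the identity must hold for EVERY test function, in particular this one. The failure shows v is NOT the weak derivative of u.)
Correct weak derivative would be u'(x) = 1 - 6*x**2.


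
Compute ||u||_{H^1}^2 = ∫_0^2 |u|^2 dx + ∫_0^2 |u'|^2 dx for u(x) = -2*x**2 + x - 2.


||u||_{H^1}^2 = 934/15

The H^1 norm (squared) on an interval (0, L) is
  ||u||_{H^1}^2 = ∫_0^L u(x)^2 dx + ∫_0^L u'(x)^2 dx.
Compute u'(x) = 1 - 4*x.
Then u(x)^2 = 4*x**4 - 4*x**3 + 9*x**2 - 4*x + 4 and u'(x)^2 = 16*x**2 - 8*x + 1.
Integrate each monomial from 0 to 2 using ∫_0^2 c·x^n dx = c·2^(n+1)/(n+1):
  ∫_0^2 u(x)^2 dx = ∫_0^2 (4*x^4 - 4*x^3 + 9*x^2 - 4*x + 4) dx. Term by term:
    ∫_0^2 4*x^4 dx = 128/5;  ∫_0^2 -4*x^3 dx = -16;  ∫_0^2 9*x^2 dx = 24;
    ∫_0^2 -4*x dx = -8;  ∫_0^2 4 dx = 8.
  Sum: 128/5 − 16 + 24 − 8 + 8 = 168/5.
  ∫_0^2 u'(x)^2 dx = ∫_0^2 (16*x^2 - 8*x + 1) dx. Term by term:
    ∫_0^2 16*x^2 dx = 128/3;  ∫_0^2 -8*x dx = -16;  ∫_0^2 1 dx = 2.
  Sum: 128/3 − 16 + 2 = 86/3.
Adding: ||u||_{H^1}^2 = 168/5 + 86/3 = 934/15.


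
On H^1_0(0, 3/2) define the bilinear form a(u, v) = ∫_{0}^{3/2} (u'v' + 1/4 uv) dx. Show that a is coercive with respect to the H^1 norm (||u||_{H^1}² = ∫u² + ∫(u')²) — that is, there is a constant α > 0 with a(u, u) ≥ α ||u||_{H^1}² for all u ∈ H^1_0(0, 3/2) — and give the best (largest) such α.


α = (9 + 16*π^2)/(4*(9 + 4*π^2))

Coercivity of a(·,·) on H^1_0(0, 3/2) means a(u, u) ≥ α ||u||_{H^1}² for every u ∈ H^1_0.
The interval has length L = 3/2, and Poincaré/coercivity depend only on L. Here a(u, u) = ∫(u')² + (1/4)·∫u².
Here 0 < c = 1/4 < 1. The condition a(u,u) ≥ α||u||_{H^1}² reads (1−α)∫(u')² ≥ (α−c)∫u². Any admissible α is ≤ 1 (rapidly oscillating u have ∫u²/∫(u')² → 0), and α = 1 would force 0 ≥ (1−c)∫u², impossible since c < 1; so 1−α > 0. By the sharp Poincaré inequality on H^1_0 of an interval of length L, ∫(u')² ≥ (π/L)²∫u² with equality for the first sine mode sin(π(x−x₀)/L) (x₀ the left endpoint), so the inequality holds for all u iff (1−α)(π/L)² ≥ α − c, i.e. α ≤ ((π/L)² + c)/((π/L)² + 1) = (1 + c(L/π)²)/(1 + (L/π)²). With (π/L)² = 4*π^2/9 and c = 1/4, the largest admissible constant is α = ((π/L)² + c)/((π/L)² + 1).
Simplifying, α = (9 + 16*π^2)/(4*(9 + 4*π^2)).
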